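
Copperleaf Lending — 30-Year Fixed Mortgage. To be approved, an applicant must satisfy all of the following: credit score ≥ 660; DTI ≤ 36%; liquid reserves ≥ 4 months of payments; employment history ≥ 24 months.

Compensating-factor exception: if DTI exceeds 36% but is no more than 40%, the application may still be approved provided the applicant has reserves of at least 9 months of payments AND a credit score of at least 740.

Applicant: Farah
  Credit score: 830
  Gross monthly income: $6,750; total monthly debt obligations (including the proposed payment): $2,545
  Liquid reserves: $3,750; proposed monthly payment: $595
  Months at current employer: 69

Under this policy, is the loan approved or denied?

Credit score 830 ≥ 660 (meets base)
DTI: 2,545 ÷ 6,750 = 37.7%, over the 36% base limit.
Reserves = 3,750/595 = 6.3 months ≥ 4
Employment 69 ≥ 24 months
37.7% falls in the override range (36%–40%), so the compensating-factor test applies.
Override check — reserves: 6.3 mo (short of 9); score: 830 (ok).
Compensating-factor requirement not fully met.

Denied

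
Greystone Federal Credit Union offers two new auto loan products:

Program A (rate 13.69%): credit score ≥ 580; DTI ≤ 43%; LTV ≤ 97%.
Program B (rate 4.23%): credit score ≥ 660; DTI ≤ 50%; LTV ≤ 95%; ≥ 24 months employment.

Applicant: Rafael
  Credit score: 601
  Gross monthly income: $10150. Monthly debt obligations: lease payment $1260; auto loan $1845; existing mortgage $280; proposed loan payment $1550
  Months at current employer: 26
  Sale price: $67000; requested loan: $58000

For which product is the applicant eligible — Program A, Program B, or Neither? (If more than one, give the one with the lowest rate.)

Total debts = (1,260 + 1,845 + 280 + 1,550) = 4,935; DTI = 4,935/10,150 = 48.6%.
LTV = 58,000/67,000 = 86.6%.
Program A: score 601 ≥ 580; DTI 48.6% > 43%; LTV 86.6% ≤ 97% → does not qualify.
Program B: score 601 < 660; DTI 48.6% ≤ 50%; LTV 86.6% ≤ 95%; employment 26 ≥ 24 mo → does not qualify.

Neither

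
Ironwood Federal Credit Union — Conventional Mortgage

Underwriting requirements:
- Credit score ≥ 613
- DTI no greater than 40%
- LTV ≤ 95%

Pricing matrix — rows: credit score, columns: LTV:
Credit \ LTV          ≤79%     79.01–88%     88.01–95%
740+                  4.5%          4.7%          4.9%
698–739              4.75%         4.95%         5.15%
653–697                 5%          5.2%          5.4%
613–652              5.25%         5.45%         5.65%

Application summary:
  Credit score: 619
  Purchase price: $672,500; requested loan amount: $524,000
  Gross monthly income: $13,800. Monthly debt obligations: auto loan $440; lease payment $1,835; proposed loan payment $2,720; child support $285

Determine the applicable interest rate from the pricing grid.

5.25%

Credit score 619 ≥ 613; Total monthly debts = (440 + 1,835 + 2,720 + 285) = 5,280. Debt-to-income = 5,280/13,800 = 38.3% — meets 40% limit
LTV: 524,000 ÷ 672,500 = 77.9%, within 95% cap
Row: 619 falls in 613–652. Column: 77.9% falls in ≤79%. Rate = 5.25%.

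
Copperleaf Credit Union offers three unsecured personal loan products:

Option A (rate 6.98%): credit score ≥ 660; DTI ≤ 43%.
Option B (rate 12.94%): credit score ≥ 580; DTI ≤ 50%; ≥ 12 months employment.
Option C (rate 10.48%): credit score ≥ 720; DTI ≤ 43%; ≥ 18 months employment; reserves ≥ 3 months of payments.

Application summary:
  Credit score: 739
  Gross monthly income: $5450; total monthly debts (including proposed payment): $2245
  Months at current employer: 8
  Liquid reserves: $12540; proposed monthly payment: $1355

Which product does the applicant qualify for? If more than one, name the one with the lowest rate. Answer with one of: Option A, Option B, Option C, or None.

Option A

DTI = 2,245/5,450 = 41.2%.
Reserves = 12,540/1,355 = 9.3 months.
Option A: score 739 ≥ 660; DTI 41.2% ≤ 43% → qualifies.
Option B: score 739 ≥ 580; DTI 41.2% ≤ 50%; employment 8 < 12 mo → does not qualify.
Option C: score 739 ≥ 720; DTI 41.2% ≤ 43%; employment 8 < 18 mo; reserves 9.3 ≥ 3 mo → does not qualify.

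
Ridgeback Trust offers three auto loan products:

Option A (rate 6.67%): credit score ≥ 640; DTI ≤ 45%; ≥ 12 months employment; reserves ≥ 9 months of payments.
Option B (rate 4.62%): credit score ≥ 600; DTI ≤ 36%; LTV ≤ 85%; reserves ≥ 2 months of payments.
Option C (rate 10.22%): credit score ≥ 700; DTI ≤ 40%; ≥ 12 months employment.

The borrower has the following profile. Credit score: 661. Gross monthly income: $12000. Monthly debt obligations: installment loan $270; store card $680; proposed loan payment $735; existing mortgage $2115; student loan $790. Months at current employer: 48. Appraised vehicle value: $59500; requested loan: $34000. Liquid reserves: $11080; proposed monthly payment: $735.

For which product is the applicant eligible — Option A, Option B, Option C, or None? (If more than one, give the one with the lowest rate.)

Total debts = (270 + 680 + 735 + 2,115 + 790) = 4,590; DTI = 4,590/12,000 = 38.2%.
LTV = 34,000/59,500 = 57.1%.
Reserves = 11,080/735 = 15.1 months.
Option A: score 661 ≥ 640; DTI 38.2% ≤ 45%; employment 48 ≥ 12 mo; reserves 15.1 ≥ 9 mo → qualifies.
Option B: score 661 ≥ 600; DTI 38.2% > 36%; LTV 57.1% ≤ 85%; reserves 15.1 ≥ 2 mo → does not qualify.
Option C: score 661 < 700; DTI 38.2% ≤ 40%; employment 48 ≥ 12 mo → does not qualify.

Option A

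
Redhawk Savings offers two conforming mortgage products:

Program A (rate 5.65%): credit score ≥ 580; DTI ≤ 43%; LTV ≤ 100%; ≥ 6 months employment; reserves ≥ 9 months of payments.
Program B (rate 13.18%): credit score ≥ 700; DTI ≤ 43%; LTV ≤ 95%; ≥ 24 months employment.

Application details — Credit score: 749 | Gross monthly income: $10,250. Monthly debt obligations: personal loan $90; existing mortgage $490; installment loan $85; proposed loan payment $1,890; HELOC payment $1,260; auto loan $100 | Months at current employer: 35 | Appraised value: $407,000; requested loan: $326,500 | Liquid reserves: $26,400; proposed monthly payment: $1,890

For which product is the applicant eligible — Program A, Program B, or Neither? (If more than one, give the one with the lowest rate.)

Program A

Total debts = (90 + 490 + 85 + 1,890 + 1,260 + 100) = 3,915; DTI = 3,915/10,250 = 38.2%.
LTV = 326,500/407,000 = 80.2%.
Reserves = 26,400/1,890 = 14.0 months.
Program A: score 749 ≥ 580; DTI 38.2% ≤ 43%; LTV 80.2% ≤ 100%; employment 35 ≥ 6 mo; reserves 14.0 ≥ 9 mo → qualifies.
Program B: score 749 ≥ 700; DTI 38.2% ≤ 43%; LTV 80.2% ≤ 95%; employment 35 ≥ 24 mo → qualifies.
Qualifying: Program A, Program B. Lowest rate is 5.65% → Program A.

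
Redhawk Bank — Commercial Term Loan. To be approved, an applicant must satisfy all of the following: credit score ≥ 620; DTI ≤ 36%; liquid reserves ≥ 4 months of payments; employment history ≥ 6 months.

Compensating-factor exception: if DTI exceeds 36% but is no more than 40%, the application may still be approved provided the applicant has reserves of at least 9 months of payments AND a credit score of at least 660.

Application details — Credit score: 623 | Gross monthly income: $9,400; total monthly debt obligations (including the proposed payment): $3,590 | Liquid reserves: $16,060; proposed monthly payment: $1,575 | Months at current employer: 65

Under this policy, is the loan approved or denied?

Denied

Credit score 623 ≥ 620 (meets base)
DTI = 3,590/9,400 = 38.2% > 36% — standard DTI limit exceeded.
Liquid reserves cover 16,060/1,575 = 10.2 months — ≥ 4 required
Employment 65 ≥ 6 months
38.2% falls in the override range (36%–40%), so the compensating-factor test applies.
Override check — reserves: 10.2 mo (ok); score: 623 (below 660).
Compensating-factor requirement not fully met.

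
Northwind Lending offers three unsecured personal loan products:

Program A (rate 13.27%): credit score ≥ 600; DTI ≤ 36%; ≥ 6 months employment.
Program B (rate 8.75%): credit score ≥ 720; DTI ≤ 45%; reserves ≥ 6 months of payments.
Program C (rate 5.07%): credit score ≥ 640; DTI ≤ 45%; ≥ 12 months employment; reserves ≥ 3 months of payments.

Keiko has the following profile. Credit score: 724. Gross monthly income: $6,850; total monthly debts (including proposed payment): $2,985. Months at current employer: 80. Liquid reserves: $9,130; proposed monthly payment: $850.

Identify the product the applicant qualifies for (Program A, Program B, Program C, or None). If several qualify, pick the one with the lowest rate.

Program C

DTI = 2,985/6,850 = 43.6%.
Reserves = 9,130/850 = 10.7 months.
Program A: score 724 ≥ 600; DTI 43.6% > 36%; employment 80 ≥ 6 mo → does not qualify.
Program B: score 724 ≥ 720; DTI 43.6% ≤ 45%; reserves 10.7 ≥ 6 mo → qualifies.
Program C: score 724 ≥ 640; DTI 43.6% ≤ 45%; employment 80 ≥ 12 mo; reserves 10.7 ≥ 3 mo → qualifies.
Qualifying: Program B, Program C. Lowest rate is 5.07% → Program C.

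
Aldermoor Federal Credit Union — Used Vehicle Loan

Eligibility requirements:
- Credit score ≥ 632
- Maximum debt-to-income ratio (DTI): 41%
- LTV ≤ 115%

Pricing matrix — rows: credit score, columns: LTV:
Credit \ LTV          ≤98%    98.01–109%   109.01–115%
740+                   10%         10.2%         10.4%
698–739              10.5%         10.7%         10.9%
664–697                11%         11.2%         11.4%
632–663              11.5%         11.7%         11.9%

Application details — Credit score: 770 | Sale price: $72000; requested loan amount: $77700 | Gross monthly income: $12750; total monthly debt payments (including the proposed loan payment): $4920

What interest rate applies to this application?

10.2%

Credit score 770 ≥ 632; DTI: 4,920 ÷ 12,750 = 38.6%, within the 41% cap
Loan-to-value = 77,700/72,000 = 107.9% — pass (115% max)
Row: 770 falls in 740+. Column: 107.9% falls in 98.01–109%. Rate = 10.2%.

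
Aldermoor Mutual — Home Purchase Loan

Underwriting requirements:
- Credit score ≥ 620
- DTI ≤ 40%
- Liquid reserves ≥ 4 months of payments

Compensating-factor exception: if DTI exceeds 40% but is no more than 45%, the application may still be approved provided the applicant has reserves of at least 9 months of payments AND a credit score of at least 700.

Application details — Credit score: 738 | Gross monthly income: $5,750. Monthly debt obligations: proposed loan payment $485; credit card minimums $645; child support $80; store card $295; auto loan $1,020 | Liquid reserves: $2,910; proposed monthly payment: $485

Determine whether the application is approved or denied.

Credit score 738 ≥ 620 (meets base)
Total debts = (485 + 645 + 80 + 295 + 1,020) = 2,525. DTI: 2,525 ÷ 5,750 = 43.9%, over the 40% base limit.
Reserves = 2,910/485 = 6.0 months ≥ 4
DTI 43.9% is within the 40%–45% exception band; checking compensating factors.
Reserves 6.0 < 9 months; credit score 738 ≥ 700.
Override conditions not both satisfied; exception does not apply.

Denied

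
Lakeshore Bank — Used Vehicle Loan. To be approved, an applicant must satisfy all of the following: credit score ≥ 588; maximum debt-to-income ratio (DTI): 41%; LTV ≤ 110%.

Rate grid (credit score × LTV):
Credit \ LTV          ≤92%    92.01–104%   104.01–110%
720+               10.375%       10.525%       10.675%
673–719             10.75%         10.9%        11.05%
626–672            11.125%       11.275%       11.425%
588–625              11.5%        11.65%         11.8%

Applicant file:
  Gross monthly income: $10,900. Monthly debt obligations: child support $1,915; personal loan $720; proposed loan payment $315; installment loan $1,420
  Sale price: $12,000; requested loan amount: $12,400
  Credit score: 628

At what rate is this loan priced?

11.275%

Credit score 628 ≥ 588; Total monthly debts = (1,915 + 720 + 315 + 1,420) = 4,370. DTI = 4,370/10,900 = 40.1% ≤ 41%
LTV: 12,400 ÷ 12,000 = 103.3%, within 110% cap
Score 628 is in the 626–672 band; LTV 103.3% is in the 92.01–104% band → 11.275%.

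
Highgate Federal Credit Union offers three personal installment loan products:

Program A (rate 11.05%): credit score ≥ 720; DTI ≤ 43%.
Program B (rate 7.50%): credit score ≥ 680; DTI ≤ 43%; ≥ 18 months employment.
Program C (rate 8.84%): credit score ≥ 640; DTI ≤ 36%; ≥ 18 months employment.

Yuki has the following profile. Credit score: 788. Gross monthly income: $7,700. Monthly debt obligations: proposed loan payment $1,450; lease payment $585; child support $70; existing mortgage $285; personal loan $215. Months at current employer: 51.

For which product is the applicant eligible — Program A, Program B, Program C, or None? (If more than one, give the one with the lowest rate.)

Program B

Total debts = (1,450 + 585 + 70 + 285 + 215) = 2,605; DTI = 2,605/7,700 = 33.8%.
Program A: score 788 ≥ 720; DTI 33.8% ≤ 43% → qualifies.
Program B: score 788 ≥ 680; DTI 33.8% ≤ 43%; employment 51 ≥ 18 mo → qualifies.
Program C: score 788 ≥ 640; DTI 33.8% ≤ 36%; employment 51 ≥ 18 mo → qualifies.
Qualifying: Program A, Program B, Program C. Lowest rate is 7.50% → Program B.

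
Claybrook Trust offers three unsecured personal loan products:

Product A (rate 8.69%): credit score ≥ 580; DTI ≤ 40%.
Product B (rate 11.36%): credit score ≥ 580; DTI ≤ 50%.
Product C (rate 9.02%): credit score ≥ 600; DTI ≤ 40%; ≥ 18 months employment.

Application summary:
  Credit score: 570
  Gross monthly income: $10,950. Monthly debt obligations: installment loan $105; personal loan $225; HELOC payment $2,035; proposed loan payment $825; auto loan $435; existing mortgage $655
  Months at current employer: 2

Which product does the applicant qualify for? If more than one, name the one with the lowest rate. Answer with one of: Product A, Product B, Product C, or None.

None

Total debts = (105 + 225 + 2,035 + 825 + 435 + 655) = 4,280; DTI = 4,280/10,950 = 39.1%.
Product A: score 570 < 580; DTI 39.1% ≤ 40% → does not qualify.
Product B: score 570 < 580; DTI 39.1% ≤ 50% → does not qualify.
Product C: score 570 < 600; DTI 39.1% ≤ 40%; employment 2 < 18 mo → does not qualify.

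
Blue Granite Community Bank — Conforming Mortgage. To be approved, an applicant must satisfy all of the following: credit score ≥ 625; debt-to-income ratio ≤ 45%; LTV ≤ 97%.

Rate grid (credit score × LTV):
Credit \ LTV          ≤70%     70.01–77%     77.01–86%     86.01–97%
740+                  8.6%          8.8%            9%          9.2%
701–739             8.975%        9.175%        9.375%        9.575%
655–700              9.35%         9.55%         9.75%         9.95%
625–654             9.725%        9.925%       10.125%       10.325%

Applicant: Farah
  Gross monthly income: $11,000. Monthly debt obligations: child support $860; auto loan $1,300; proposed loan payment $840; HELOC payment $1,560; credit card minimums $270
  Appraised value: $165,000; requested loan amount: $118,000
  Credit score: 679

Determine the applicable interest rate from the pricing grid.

9.55%

Credit score 679 ≥ 625; Total monthly debts = (860 + 1,300 + 840 + 1,560 + 270) = 4,830. Debt-to-income = 4,830/11,000 = 43.9% — meets 45% limit
Loan-to-value = 118,000/165,000 = 71.5% — pass (97% max)
Row: 679 falls in 655–700. Column: 71.5% falls in 70.01–77%. Rate = 9.55%.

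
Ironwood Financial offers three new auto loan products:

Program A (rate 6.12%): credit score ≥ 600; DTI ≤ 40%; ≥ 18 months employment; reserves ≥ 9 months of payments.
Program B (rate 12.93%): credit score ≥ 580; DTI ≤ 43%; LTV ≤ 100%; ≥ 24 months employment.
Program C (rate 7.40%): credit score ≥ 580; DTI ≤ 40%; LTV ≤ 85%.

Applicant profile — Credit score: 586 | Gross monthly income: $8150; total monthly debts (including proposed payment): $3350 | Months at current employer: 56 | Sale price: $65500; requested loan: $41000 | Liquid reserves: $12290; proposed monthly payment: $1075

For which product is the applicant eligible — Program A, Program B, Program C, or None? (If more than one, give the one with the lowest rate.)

DTI = 3,350/8,150 = 41.1%.
LTV = 41,000/65,500 = 62.6%.
Reserves = 12,290/1,075 = 11.4 months.
Program A: score 586 < 600; DTI 41.1% > 40%; employment 56 ≥ 18 mo; reserves 11.4 ≥ 9 mo → does not qualify.
Program B: score 586 ≥ 580; DTI 41.1% ≤ 43%; LTV 62.6% ≤ 100%; employment 56 ≥ 24 mo → qualifies.
Program C: score 586 ≥ 580; DTI 41.1% > 40%; LTV 62.6% ≤ 85% → does not qualify.

Program B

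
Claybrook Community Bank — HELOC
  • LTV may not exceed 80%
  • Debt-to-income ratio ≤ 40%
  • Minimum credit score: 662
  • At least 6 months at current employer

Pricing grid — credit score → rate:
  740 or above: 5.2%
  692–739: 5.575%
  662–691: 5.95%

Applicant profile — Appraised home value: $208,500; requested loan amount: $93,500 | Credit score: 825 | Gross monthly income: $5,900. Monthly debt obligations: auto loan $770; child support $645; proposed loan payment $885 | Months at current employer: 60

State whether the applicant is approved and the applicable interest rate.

Approved at 5.2%

Credit score 825 ≥ 662 (meets minimum)
Loan-to-value = 93,500/208,500 = 44.8% — pass (80% max)
Total monthly debts = (770 + 645 + 885) = 2,300. DTI: 2,300 ÷ 5,900 = 39%, within the 40% cap
Employment 60 ≥ 6 months
All requirements met. Score 825 falls in the 740 or above tier → 5.2%.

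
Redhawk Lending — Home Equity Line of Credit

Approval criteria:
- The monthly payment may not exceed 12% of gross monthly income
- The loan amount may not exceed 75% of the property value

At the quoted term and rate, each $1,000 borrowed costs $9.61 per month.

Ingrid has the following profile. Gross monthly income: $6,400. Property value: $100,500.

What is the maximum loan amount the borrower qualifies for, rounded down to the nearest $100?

Payment cap: 12% × $6,400 = $768/month.
At $9.61 per $1,000, that supports 768/9.61 × 1,000 ≈ $79,916 → $79,900.
LTV cap: 75% × $100,500 = $75,375 → $75,300.
Binding constraint: loan-to-value.

$75,300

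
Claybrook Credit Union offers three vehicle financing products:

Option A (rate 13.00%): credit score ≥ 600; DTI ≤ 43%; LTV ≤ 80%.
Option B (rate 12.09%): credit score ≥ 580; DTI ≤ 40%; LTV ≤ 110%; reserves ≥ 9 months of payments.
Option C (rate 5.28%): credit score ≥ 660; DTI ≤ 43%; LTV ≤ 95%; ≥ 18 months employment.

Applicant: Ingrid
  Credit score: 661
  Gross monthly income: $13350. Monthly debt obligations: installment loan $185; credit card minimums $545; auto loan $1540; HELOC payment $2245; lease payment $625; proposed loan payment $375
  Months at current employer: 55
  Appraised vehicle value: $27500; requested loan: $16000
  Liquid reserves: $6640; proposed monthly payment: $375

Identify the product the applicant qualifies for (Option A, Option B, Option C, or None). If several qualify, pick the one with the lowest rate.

Total debts = (185 + 545 + 1,540 + 2,245 + 625 + 375) = 5,515; DTI = 5,515/13,350 = 41.3%.
LTV = 16,000/27,500 = 58.2%.
Reserves = 6,640/375 = 17.7 months.
Option A: score 661 ≥ 600; DTI 41.3% ≤ 43%; LTV 58.2% ≤ 80% → qualifies.
Option B: score 661 ≥ 580; DTI 41.3% > 40%; LTV 58.2% ≤ 110%; reserves 17.7 ≥ 9 mo → does not qualify.
Option C: score 661 ≥ 660; DTI 41.3% ≤ 43%; LTV 58.2% ≤ 95%; employment 55 ≥ 18 mo → qualifies.
Qualifying: Option A, Option C. Lowest rate is 5.28% → Option C.

Option C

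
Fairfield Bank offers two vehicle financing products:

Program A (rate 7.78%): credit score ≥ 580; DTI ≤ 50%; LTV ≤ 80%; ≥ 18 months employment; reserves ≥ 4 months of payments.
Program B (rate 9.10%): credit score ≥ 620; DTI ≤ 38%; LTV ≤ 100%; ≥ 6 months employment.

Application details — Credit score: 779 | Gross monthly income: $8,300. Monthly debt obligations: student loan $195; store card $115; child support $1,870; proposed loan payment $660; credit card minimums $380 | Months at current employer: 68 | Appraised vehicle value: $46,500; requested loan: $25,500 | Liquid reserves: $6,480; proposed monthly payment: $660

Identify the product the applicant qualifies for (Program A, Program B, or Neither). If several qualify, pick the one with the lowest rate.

Total debts = (195 + 115 + 1,870 + 660 + 380) = 3,220; DTI = 3,220/8,300 = 38.8%.
LTV = 25,500/46,500 = 54.8%.
Reserves = 6,480/660 = 9.8 months.
Program A: score 779 ≥ 580; DTI 38.8% ≤ 50%; LTV 54.8% ≤ 80%; employment 68 ≥ 18 mo; reserves 9.8 ≥ 4 mo → qualifies.
Program B: score 779 ≥ 620; DTI 38.8% > 38%; LTV 54.8% ≤ 100%; employment 68 ≥ 6 mo → does not qualify.

Program A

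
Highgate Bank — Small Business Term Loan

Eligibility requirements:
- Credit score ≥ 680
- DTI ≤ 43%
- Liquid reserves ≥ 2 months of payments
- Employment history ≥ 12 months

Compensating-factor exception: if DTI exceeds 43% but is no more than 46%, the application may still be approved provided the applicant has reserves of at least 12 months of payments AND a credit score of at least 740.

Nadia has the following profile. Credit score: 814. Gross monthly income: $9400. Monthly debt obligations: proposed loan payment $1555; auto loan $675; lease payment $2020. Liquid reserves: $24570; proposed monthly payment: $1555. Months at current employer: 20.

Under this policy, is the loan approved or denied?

Credit score 814 ≥ 680 (meets base)
Total debts = (1,555 + 675 + 2,020) = 4,250. DTI: 4,250 ÷ 9,400 = 45.2%, over the 43% base limit.
Reserves: 24,570 ÷ 1,555 = 15.8 months (meets 2-month minimum)
Employment 20 ≥ 12 months
45.2% falls in the override range (43%–46%), so the compensating-factor test applies.
Override check — reserves: 15.8 mo (ok); score: 814 (ok).
Both override conditions satisfied; DTI exception granted.

Approved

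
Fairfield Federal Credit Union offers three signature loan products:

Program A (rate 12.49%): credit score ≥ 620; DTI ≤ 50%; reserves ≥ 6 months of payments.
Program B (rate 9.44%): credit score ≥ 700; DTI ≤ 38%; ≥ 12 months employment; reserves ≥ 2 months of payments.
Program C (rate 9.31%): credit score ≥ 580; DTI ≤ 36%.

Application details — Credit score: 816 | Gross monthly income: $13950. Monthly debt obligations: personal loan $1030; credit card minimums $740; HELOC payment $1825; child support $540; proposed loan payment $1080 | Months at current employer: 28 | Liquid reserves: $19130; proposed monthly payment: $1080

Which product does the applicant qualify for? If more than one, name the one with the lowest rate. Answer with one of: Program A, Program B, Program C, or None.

Program B

Total debts = (1,030 + 740 + 1,825 + 540 + 1,080) = 5,215; DTI = 5,215/13,950 = 37.4%.
Reserves = 19,130/1,080 = 17.7 months.
Program A: score 816 ≥ 620; DTI 37.4% ≤ 50%; reserves 17.7 ≥ 6 mo → qualifies.
Program B: score 816 ≥ 700; DTI 37.4% ≤ 38%; employment 28 ≥ 12 mo; reserves 17.7 ≥ 2 mo → qualifies.
Program C: score 816 ≥ 580; DTI 37.4% > 36% → does not qualify.
Qualifying: Program A, Program B. Lowest rate is 9.44% → Program B.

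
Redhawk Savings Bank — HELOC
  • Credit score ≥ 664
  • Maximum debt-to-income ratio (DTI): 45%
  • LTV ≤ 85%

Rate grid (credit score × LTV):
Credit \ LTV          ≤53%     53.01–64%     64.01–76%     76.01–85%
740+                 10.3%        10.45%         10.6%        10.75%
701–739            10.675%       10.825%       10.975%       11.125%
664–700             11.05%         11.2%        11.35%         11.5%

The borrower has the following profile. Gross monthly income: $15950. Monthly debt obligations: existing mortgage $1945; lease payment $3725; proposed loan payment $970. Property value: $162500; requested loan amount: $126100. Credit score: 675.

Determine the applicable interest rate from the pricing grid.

Credit score 675 ≥ 664; Total monthly debts = (1,945 + 3,725 + 970) = 6,640. Debt-to-income = 6,640/15,950 = 41.6% — meets 45% limit
Loan-to-value = 126,100/162,500 = 77.6% — pass (85% max)
Row: 675 falls in 664–700. Column: 77.6% falls in 76.01–85%. Rate = 11.5%.

11.5%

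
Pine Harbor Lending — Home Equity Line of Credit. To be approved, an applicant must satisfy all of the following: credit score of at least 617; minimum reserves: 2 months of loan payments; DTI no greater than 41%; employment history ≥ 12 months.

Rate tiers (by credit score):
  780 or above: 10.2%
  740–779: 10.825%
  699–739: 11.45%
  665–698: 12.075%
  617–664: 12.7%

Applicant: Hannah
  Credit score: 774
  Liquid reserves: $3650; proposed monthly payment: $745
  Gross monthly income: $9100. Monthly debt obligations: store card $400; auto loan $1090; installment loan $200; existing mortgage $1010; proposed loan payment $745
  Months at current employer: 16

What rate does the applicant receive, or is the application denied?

Credit score 774 ≥ 617 (meets minimum)
Employment 16 ≥ 12 months
Total monthly debts = (400 + 1,090 + 200 + 1,010 + 745) = 3,445. DTI = 3,445/9,100 = 37.9% ≤ 41%
Reserves = 3,650/745 = 4.9 months ≥ 2
All requirements met. Score 774 falls in the 740–779 tier → 10.825%.

Approved at 10.825%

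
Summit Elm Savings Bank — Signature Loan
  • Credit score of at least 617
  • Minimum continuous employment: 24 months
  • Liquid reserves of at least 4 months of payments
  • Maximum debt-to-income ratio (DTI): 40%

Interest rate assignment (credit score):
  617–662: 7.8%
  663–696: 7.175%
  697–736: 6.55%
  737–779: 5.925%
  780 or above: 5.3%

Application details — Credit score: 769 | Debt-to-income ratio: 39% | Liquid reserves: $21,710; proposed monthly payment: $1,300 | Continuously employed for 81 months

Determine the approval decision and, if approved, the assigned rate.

Credit score 769 ≥ 617 (meets minimum)
Employment 81 ≥ 24 months
Reserves = 21,710/1,300 = 16.7 months ≥ 4
Debt-to-income 39% vs 40% cap — pass
All requirements met. Score 769 falls in the 737–779 tier → 5.925%.

Approved at 5.925%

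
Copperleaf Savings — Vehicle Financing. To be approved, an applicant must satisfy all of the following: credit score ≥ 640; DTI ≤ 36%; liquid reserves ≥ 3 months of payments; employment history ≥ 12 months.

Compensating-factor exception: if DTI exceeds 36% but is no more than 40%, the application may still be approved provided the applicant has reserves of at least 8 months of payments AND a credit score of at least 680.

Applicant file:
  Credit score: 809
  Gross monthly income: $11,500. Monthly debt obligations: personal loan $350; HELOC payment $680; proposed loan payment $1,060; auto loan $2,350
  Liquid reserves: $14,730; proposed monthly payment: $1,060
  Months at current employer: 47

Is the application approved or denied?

Approved

Credit score 809 ≥ 640 (meets base)
Total debts = (350 + 680 + 1,060 + 2,350) = 4,440. DTI: 4,440 ÷ 11,500 = 38.6%, over the 36% base limit.
Reserves = 14,730/1,060 = 13.9 months ≥ 3
Employment 47 ≥ 12 months
38.6% falls in the override range (36%–40%), so the compensating-factor test applies.
Override check — reserves: 13.9 mo (ok); score: 809 (ok).
Both compensating conditions met → exception applies.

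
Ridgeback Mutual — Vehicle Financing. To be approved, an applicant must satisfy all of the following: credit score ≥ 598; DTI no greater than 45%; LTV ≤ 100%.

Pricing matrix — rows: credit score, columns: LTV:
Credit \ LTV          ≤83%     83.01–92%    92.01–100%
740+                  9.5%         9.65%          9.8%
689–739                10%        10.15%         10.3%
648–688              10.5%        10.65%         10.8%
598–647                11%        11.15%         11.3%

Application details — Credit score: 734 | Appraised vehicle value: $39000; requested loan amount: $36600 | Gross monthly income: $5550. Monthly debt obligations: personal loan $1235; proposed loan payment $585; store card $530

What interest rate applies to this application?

Credit score 734 ≥ 598; Total monthly debts = (1,235 + 585 + 530) = 2,350. Debt-to-income = 2,350/5,550 = 42.3% — meets 45% limit
LTV: 36,600 ÷ 39,000 = 93.8%, within 100% cap
Score 734 is in the 689–739 band; LTV 93.8% is in the 92.01–100% band → 10.3%.

10.3%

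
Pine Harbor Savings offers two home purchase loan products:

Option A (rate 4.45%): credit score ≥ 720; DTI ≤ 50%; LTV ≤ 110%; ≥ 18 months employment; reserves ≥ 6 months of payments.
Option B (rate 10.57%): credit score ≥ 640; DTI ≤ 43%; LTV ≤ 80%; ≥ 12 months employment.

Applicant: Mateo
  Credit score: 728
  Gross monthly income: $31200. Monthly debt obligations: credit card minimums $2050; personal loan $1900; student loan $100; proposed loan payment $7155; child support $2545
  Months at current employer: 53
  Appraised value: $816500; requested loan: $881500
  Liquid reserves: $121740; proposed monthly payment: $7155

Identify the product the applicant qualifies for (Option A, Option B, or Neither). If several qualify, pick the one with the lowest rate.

Option A

Total debts = (2,050 + 1,900 + 100 + 7,155 + 2,545) = 13,750; DTI = 13,750/31,200 = 44.1%.
LTV = 881,500/816,500 = 108%.
Reserves = 121,740/7,155 = 17.0 months.
Option A: score 728 ≥ 720; DTI 44.1% ≤ 50%; LTV 108% ≤ 110%; employment 53 ≥ 18 mo; reserves 17.0 ≥ 6 mo → qualifies.
Option B: score 728 ≥ 640; DTI 44.1% > 43%; LTV 108% > 80%; employment 53 ≥ 12 mo → does not qualify.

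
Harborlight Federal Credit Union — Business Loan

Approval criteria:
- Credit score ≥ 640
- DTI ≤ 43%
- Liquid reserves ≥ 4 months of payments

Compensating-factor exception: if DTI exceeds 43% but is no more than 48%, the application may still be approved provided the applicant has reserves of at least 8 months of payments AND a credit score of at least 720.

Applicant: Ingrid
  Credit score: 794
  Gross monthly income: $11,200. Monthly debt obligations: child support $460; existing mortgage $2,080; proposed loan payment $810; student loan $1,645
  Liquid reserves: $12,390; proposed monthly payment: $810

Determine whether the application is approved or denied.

Approved

Credit score 794 ≥ 640 (meets base)
Total debts = (460 + 2,080 + 810 + 1,645) = 4,995. DTI: 4,995 ÷ 11,200 = 44.6%, over the 43% base limit.
Reserves: 12,390 ÷ 810 = 15.3 months (meets 4-month minimum)
44.6% falls in the override range (43%–48%), so the compensating-factor test applies.
Reserves 15.3 ≥ 8 months; credit score 794 ≥ 720.
Both override conditions satisfied; DTI exception granted.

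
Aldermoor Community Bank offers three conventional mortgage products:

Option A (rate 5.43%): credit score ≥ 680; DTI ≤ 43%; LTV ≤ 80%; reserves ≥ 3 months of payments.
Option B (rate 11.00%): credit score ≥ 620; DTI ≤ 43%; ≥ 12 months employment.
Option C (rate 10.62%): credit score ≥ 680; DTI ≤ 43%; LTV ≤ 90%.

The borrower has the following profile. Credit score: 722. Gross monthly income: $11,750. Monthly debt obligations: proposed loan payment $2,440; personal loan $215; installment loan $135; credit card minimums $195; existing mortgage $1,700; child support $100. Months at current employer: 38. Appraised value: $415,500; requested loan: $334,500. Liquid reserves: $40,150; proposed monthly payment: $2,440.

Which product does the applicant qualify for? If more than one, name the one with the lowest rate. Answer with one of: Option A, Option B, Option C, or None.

Option C

Total debts = (2,440 + 215 + 135 + 195 + 1,700 + 100) = 4,785; DTI = 4,785/11,750 = 40.7%.
LTV = 334,500/415,500 = 80.5%.
Reserves = 40,150/2,440 = 16.5 months.
Option A: score 722 ≥ 680; DTI 40.7% ≤ 43%; LTV 80.5% > 80%; reserves 16.5 ≥ 3 mo → does not qualify.
Option B: score 722 ≥ 620; DTI 40.7% ≤ 43%; employment 38 ≥ 12 mo → qualifies.
Option C: score 722 ≥ 680; DTI 40.7% ≤ 43%; LTV 80.5% ≤ 90% → qualifies.
Qualifying: Option B, Option C. Lowest rate is 10.62% → Option C.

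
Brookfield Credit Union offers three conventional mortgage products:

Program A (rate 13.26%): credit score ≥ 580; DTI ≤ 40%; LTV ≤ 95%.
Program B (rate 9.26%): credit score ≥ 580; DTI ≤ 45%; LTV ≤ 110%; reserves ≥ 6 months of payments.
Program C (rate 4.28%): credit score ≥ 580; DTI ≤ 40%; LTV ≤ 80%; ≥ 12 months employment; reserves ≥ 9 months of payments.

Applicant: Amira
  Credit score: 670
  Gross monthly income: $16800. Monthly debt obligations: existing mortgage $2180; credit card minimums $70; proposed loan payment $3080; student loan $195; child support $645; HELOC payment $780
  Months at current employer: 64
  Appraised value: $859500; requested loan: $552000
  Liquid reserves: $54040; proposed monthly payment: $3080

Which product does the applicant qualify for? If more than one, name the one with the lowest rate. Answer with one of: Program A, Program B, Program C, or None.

Program B

Total debts = (2,180 + 70 + 3,080 + 195 + 645 + 780) = 6,950; DTI = 6,950/16,800 = 41.4%.
LTV = 552,000/859,500 = 64.2%.
Reserves = 54,040/3,080 = 17.5 months.
Program A: score 670 ≥ 580; DTI 41.4% > 40%; LTV 64.2% ≤ 95% → does not qualify.
Program B: score 670 ≥ 580; DTI 41.4% ≤ 45%; LTV 64.2% ≤ 110%; reserves 17.5 ≥ 6 mo → qualifies.
Program C: score 670 ≥ 580; DTI 41.4% > 40%; LTV 64.2% ≤ 80%; employment 64 ≥ 12 mo; reserves 17.5 ≥ 9 mo → does not qualify.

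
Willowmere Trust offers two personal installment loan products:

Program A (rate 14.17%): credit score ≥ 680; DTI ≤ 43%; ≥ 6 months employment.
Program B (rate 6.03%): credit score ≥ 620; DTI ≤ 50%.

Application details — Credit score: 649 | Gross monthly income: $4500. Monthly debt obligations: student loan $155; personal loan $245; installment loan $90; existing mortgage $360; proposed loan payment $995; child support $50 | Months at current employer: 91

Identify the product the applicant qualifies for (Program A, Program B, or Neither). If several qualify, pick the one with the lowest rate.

Total debts = (155 + 245 + 90 + 360 + 995 + 50) = 1,895; DTI = 1,895/4,500 = 42.1%.
Program A: score 649 < 680; DTI 42.1% ≤ 43%; employment 91 ≥ 6 mo → does not qualify.
Program B: score 649 ≥ 620; DTI 42.1% ≤ 50% → qualifies.

Program B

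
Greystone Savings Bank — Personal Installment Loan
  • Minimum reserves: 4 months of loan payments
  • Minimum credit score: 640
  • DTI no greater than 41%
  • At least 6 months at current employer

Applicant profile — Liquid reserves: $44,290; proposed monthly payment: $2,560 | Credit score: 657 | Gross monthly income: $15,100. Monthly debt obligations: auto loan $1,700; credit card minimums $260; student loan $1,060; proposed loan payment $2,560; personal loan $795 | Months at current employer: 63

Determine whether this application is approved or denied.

Denied

Liquid reserves cover 44,290/2,560 = 17.3 months — ≥ 4 required
Credit score 657 ≥ 640 (meets)
Total monthly debts = (1,700 + 260 + 1,060 + 2,560 + 795) = 6,375. DTI: 6,375 ÷ 15,100 = 42.2%, exceeds the 41% cap
Employment 63 ≥ 6 months
Fails on DTI.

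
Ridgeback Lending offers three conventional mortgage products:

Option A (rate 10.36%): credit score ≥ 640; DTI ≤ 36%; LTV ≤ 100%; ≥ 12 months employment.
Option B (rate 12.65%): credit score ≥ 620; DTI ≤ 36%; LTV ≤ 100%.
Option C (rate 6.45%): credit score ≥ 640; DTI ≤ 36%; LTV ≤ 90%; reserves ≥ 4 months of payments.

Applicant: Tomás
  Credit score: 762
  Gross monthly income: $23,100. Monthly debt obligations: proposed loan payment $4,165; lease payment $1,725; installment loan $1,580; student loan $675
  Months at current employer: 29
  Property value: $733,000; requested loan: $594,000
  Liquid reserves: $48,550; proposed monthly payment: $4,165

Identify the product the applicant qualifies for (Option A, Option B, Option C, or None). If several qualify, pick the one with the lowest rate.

Option C

Total debts = (4,165 + 1,725 + 1,580 + 675) = 8,145; DTI = 8,145/23,100 = 35.3%.
LTV = 594,000/733,000 = 81%.
Reserves = 48,550/4,165 = 11.7 months.
Option A: score 762 ≥ 640; DTI 35.3% ≤ 36%; LTV 81% ≤ 100%; employment 29 ≥ 12 mo → qualifies.
Option B: score 762 ≥ 620; DTI 35.3% ≤ 36%; LTV 81% ≤ 100% → qualifies.
Option C: score 762 ≥ 640; DTI 35.3% ≤ 36%; LTV 81% ≤ 90%; reserves 11.7 ≥ 4 mo → qualifies.
Qualifying: Option A, Option B, Option C. Lowest rate is 6.45% → Option C.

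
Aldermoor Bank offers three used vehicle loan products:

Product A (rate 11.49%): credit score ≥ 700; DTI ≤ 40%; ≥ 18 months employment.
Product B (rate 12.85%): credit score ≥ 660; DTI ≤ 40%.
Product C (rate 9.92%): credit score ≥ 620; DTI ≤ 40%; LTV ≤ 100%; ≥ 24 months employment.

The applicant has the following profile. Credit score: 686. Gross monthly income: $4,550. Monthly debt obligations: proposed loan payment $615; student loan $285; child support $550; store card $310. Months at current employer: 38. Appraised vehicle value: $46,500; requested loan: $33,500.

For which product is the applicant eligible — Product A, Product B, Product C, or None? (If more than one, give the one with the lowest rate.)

Total debts = (615 + 285 + 550 + 310) = 1,760; DTI = 1,760/4,550 = 38.7%.
LTV = 33,500/46,500 = 72%.
Product A: score 686 < 700; DTI 38.7% ≤ 40%; employment 38 ≥ 18 mo → does not qualify.
Product B: score 686 ≥ 660; DTI 38.7% ≤ 40% → qualifies.
Product C: score 686 ≥ 620; DTI 38.7% ≤ 40%; LTV 72% ≤ 100%; employment 38 ≥ 24 mo → qualifies.
Qualifying: Product B, Product C. Lowest rate is 9.92% → Product C.

Product C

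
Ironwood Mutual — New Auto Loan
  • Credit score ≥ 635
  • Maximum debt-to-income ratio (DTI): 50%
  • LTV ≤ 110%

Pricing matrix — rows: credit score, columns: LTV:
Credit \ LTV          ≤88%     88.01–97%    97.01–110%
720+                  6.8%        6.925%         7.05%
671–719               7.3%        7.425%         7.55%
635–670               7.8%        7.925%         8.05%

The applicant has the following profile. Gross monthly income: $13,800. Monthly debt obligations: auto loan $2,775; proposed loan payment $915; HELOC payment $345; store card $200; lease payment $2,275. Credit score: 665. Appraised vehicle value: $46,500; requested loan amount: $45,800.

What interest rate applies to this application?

8.05%

Credit score 665 ≥ 635; Total monthly debts = (2,775 + 915 + 345 + 200 + 2,275) = 6,510. Debt-to-income = 6,510/13,800 = 47.2% — meets 50% limit
Loan-to-value = 45,800/46,500 = 98.5% — pass (110% max)
Credit 665 → row 635–670; LTV 98.5% → column 97.01–110%. Grid cell → 8.05%.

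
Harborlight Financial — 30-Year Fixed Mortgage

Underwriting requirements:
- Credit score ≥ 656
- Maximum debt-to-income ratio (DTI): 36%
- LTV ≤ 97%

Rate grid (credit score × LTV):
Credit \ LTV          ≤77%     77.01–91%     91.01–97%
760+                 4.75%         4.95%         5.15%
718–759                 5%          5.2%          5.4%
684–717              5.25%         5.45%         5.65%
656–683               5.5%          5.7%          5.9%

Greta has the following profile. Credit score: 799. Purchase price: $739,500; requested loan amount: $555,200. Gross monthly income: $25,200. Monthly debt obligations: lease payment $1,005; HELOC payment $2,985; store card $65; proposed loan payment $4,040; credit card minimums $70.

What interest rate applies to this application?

4.75%

Credit score 799 ≥ 656; Total monthly debts = (1,005 + 2,985 + 65 + 4,040 + 70) = 8,165. Debt-to-income = 8,165/25,200 = 32.4% — meets 36% limit
LTV: 555,200 ÷ 739,500 = 75.1%, within 97% cap
Credit 799 → row 760+; LTV 75.1% → column ≤77%. Grid cell → 4.75%.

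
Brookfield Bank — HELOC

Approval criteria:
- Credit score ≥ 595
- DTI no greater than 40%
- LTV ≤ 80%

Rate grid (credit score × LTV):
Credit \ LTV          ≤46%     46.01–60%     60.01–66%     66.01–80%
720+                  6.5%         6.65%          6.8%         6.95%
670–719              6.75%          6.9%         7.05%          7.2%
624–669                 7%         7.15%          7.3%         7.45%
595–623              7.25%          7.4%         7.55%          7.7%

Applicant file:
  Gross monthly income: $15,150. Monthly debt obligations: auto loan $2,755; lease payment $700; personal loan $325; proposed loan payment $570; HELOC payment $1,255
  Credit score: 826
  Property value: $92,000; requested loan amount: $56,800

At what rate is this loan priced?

Credit score 826 ≥ 595; Total monthly debts = (2,755 + 700 + 325 + 570 + 1,255) = 5,605. Debt-to-income = 5,605/15,150 = 37% — meets 40% limit
LTV: 56,800 ÷ 92,000 = 61.7%, within 80% cap
Row: 826 falls in 720+. Column: 61.7% falls in 60.01–66%. Rate = 6.8%.

6.8%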